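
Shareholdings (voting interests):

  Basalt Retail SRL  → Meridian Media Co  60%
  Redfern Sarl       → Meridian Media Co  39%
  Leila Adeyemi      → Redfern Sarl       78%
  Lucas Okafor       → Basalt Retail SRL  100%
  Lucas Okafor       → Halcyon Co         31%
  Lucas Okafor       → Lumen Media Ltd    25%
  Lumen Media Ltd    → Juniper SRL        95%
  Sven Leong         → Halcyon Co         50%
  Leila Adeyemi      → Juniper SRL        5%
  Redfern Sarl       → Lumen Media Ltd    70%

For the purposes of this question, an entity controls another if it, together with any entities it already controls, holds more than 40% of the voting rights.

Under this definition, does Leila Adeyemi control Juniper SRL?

Yes

Leila holds 78% of Redfern, so Leila controls Redfern.
Redfern holds 70% of Lumen, so Leila controls Lumen.
Lumen and Leila together hold 95% + 5% = 100% of Juniper, so Leila controls Juniper.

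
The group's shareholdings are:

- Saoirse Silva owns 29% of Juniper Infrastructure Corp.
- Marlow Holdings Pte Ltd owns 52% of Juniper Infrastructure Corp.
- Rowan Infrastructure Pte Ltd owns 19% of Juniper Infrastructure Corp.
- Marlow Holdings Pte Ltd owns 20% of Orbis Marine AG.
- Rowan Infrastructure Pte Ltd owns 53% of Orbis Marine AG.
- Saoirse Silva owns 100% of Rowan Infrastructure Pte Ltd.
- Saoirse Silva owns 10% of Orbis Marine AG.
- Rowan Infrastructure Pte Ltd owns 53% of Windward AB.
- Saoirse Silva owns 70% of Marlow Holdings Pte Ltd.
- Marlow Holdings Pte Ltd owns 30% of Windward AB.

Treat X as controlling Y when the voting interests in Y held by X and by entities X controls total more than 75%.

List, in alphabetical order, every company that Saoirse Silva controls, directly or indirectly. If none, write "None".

Rowan Infrastructure Pte Ltd

Saoirse holds 100% of Rowan, so Saoirse controls Rowan.
No other company's threshold is met.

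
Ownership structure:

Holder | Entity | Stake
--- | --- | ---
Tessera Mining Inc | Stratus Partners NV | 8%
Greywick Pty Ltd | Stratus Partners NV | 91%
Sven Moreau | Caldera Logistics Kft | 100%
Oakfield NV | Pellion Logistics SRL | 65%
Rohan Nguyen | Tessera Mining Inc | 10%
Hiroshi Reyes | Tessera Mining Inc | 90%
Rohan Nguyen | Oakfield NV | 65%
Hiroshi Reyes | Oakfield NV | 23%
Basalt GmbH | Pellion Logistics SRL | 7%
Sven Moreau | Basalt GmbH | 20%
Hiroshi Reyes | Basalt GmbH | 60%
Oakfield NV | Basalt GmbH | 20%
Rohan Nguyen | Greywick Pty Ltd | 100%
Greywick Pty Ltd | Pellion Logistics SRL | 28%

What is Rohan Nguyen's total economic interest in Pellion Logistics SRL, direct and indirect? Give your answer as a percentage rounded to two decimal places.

Rohan reaches Pellion along 3 paths.
Via Oakfield → Basalt: 65% × 20% × 7% = 0.91%.
Via Oakfield: 65% × 65% = 42.25%.
Via Greywick: 100% × 28% = 28%.
Total: 0.91% + 42.25% + 28% = 71.16%.

71.16%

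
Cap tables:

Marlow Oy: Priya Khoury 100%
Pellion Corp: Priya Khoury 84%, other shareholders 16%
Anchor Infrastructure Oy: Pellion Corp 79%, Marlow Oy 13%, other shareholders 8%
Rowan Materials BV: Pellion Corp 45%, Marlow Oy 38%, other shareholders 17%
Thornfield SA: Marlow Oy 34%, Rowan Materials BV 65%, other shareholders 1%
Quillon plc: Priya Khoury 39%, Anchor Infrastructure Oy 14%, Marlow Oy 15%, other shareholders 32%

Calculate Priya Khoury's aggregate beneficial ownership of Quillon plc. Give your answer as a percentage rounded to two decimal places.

Priya reaches Quillon along 4 paths.
Direct stake: 39% = 39%.
Via Pellion → Anchor: 84% × 79% × 14% = 9.2904%.
Via Marlow → Anchor: 100% × 13% × 14% = 1.82%.
Via Marlow: 100% × 15% = 15%.
Total: 39% + 9.2904% + 1.82% + 15% = 65.1104%.
Rounded: 65.11%.

65.11%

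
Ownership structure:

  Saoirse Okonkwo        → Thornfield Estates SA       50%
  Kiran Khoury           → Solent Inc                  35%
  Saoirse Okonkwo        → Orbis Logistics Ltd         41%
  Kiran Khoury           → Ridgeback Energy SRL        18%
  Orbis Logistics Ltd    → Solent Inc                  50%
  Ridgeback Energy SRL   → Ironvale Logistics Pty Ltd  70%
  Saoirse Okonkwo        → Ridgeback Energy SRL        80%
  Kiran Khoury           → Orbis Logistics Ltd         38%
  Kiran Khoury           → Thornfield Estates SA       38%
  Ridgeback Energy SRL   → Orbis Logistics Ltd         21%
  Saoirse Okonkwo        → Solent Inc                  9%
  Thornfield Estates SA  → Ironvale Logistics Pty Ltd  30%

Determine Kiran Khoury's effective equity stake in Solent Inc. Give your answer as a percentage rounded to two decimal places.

55.89%

Kiran reaches Solent along 3 paths.
Via Ridgeback → Orbis: 18% × 21% × 50% = 1.89%.
Via Orbis: 38% × 50% = 19%.
Direct stake: 35% = 35%.
Total: 1.89% + 19% + 35% = 55.89%.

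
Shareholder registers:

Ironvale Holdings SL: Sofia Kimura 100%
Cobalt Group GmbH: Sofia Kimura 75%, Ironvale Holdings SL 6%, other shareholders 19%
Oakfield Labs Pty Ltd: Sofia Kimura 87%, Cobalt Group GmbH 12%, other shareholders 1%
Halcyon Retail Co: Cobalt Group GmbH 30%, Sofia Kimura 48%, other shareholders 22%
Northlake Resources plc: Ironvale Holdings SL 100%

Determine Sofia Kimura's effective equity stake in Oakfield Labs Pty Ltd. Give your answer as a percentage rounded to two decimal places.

96.72%

Sofia reaches Oakfield along 3 paths.
Direct stake: 87% = 87%.
Via Cobalt: 75% × 12% = 9%.
Via Ironvale → Cobalt: 100% × 6% × 12% = 0.72%.
Total: 87% + 9% + 0.72% = 96.72%.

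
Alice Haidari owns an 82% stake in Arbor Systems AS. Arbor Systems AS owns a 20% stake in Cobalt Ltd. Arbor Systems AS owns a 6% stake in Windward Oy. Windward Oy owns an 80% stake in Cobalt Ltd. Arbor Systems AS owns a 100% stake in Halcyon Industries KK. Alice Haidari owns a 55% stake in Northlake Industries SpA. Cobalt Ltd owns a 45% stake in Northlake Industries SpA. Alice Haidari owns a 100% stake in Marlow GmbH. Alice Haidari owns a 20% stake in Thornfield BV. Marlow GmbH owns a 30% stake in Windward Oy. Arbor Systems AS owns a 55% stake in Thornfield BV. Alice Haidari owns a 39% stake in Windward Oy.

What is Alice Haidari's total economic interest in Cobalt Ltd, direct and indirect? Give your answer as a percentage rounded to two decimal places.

75.54%

Alice reaches Cobalt along 4 paths.
Via Marlow → Windward: 100% × 30% × 80% = 24%.
Via Windward: 39% × 80% = 31.2%.
Via Arbor → Windward: 82% × 6% × 80% = 3.936%.
Via Arbor: 82% × 20% = 16.4%.
Total: 24% + 31.2% + 3.936% + 16.4% = 75.536%.
Rounded: 75.54%.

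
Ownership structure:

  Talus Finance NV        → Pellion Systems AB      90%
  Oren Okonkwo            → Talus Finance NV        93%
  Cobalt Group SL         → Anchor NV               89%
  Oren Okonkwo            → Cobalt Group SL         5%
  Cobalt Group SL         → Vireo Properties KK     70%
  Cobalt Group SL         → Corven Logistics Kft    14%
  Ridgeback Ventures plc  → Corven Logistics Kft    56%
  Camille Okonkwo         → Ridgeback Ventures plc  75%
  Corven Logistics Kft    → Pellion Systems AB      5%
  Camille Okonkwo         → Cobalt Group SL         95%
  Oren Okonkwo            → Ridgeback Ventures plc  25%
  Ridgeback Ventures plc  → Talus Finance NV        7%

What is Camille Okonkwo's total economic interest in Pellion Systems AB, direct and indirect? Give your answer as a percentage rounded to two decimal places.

Camille reaches Pellion along 3 paths.
Via Ridgeback → Talus: 75% × 7% × 90% = 4.725%.
Via Cobalt → Corven: 95% × 14% × 5% = 0.665%.
Via Ridgeback → Corven: 75% × 56% × 5% = 2.1%.
Total: 4.725% + 0.665% + 2.1% = 7.49%.

7.49%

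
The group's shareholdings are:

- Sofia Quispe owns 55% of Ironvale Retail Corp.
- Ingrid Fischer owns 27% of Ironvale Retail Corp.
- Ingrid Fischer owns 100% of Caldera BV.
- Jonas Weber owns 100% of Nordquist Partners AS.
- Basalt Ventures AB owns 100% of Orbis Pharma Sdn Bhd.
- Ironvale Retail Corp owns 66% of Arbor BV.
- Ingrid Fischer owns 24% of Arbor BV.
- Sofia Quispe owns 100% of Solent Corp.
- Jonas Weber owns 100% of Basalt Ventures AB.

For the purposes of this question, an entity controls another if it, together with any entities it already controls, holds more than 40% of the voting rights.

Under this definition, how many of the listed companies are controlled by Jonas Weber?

3

Jonas holds 100% of Basalt, so Jonas controls Basalt.
Basalt holds 100% of Orbis, so Jonas controls Orbis.
Jonas holds 100% of Nordquist, so Jonas controls Nordquist.
No other company's threshold is met.
Jonas controls 3 companies.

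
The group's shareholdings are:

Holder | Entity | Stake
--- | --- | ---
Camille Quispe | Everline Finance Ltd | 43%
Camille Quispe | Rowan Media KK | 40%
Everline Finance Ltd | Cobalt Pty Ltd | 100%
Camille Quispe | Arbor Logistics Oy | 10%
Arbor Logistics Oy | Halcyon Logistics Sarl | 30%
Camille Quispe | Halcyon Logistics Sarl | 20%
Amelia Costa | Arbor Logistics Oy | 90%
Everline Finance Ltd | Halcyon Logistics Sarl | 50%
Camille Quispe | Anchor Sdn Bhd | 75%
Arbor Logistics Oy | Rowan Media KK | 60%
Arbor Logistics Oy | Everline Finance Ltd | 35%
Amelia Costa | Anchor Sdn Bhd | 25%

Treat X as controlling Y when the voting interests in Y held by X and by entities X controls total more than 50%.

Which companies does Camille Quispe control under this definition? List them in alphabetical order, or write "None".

Anchor Sdn Bhd

Camille holds 75% of Anchor, so Camille controls Anchor.
No other company's threshold is met.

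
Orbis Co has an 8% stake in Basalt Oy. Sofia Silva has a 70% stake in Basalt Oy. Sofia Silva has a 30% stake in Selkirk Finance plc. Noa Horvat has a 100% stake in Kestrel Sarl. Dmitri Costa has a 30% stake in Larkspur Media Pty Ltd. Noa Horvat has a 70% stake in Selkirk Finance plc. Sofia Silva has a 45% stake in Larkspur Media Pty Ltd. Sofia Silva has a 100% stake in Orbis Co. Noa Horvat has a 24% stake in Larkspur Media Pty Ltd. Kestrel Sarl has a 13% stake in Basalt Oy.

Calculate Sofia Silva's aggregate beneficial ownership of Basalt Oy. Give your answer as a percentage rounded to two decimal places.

Sofia reaches Basalt along 2 paths.
Via Orbis: 100% × 8% = 8%.
Direct stake: 70% = 70%.
Total: 8% + 70% = 78%.
Rounded: 78.00%.

78.00%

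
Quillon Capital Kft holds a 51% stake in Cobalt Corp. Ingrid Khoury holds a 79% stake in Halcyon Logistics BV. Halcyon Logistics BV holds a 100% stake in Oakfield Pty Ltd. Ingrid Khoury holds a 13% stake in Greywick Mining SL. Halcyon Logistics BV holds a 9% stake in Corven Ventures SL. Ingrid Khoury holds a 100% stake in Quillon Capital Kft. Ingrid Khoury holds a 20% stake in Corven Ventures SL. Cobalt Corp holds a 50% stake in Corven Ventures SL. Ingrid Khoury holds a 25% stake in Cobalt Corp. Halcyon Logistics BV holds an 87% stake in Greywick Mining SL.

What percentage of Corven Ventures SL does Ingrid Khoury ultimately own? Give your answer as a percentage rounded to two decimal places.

Ingrid reaches Corven along 4 paths.
Via Cobalt: 25% × 50% = 12.5%.
Via Quillon → Cobalt: 100% × 51% × 50% = 25.5%.
Direct stake: 20% = 20%.
Via Halcyon: 79% × 9% = 7.11%.
Total: 12.5% + 25.5% + 20% + 7.11% = 65.11%.

65.11%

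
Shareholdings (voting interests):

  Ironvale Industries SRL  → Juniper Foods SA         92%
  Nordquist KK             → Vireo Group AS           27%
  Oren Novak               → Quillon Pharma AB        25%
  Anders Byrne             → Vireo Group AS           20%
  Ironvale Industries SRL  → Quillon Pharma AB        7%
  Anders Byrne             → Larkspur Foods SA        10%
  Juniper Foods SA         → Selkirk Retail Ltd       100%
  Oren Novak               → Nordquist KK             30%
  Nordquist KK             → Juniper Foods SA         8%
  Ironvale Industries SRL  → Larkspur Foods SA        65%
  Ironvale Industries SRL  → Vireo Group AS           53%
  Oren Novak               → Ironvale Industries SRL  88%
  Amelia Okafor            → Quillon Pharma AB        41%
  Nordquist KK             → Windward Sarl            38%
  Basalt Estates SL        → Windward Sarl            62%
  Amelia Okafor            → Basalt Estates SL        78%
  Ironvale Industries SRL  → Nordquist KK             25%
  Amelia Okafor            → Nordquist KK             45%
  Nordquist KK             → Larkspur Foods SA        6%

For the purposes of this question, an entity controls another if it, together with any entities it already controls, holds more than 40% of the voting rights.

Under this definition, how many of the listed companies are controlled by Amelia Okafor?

4

Amelia holds 78% of Basalt, so Amelia controls Basalt.
Amelia holds 41% of Quillon, so Amelia controls Quillon.
Amelia holds 45% of Nordquist, so Amelia controls Nordquist.
Basalt and Nordquist together hold 62% + 38% = 100% of Windward, so Amelia controls Windward.
No other company's threshold is met.
Amelia controls 4 companies.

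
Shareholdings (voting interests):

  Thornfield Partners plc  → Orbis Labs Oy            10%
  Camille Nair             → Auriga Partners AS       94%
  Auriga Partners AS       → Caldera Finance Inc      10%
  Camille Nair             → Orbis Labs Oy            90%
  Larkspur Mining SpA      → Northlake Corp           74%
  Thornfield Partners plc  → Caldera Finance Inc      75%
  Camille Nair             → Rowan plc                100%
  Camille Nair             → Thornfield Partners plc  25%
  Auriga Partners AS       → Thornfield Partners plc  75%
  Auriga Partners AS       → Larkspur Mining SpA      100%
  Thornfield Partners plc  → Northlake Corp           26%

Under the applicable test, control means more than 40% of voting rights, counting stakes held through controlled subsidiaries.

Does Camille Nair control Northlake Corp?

Yes

Camille holds 94% of Auriga, so Camille controls Auriga.
Camille and Auriga together hold 25% + 75% = 100% of Thornfield, so Camille controls Thornfield.
Auriga holds 100% of Larkspur, so Camille controls Larkspur.
Thornfield and Larkspur together hold 26% + 74% = 100% of Northlake, so Camille controls Northlake.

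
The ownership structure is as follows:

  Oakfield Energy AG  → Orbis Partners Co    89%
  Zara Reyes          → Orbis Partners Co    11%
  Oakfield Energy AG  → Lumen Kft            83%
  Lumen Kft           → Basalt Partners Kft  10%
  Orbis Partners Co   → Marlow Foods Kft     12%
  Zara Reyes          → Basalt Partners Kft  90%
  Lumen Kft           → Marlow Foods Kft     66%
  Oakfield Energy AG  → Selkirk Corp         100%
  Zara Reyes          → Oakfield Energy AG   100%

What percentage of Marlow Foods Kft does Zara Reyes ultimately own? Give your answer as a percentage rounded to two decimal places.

66.78%

Zara reaches Marlow along 3 paths.
Via Orbis: 11% × 12% = 1.32%.
Via Oakfield → Orbis: 100% × 89% × 12% = 10.68%.
Via Oakfield → Lumen: 100% × 83% × 66% = 54.78%.
Total: 1.32% + 10.68% + 54.78% = 66.78%.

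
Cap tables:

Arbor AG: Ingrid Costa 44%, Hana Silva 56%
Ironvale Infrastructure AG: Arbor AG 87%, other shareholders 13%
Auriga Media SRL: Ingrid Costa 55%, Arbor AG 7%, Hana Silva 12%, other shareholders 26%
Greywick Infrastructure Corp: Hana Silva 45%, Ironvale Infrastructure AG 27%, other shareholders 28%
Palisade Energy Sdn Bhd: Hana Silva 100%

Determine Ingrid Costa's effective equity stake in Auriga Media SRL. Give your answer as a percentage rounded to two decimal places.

58.08%

Ingrid reaches Auriga along 2 paths.
Direct stake: 55% = 55%.
Via Arbor: 44% × 7% = 3.08%.
Total: 55% + 3.08% = 58.08%.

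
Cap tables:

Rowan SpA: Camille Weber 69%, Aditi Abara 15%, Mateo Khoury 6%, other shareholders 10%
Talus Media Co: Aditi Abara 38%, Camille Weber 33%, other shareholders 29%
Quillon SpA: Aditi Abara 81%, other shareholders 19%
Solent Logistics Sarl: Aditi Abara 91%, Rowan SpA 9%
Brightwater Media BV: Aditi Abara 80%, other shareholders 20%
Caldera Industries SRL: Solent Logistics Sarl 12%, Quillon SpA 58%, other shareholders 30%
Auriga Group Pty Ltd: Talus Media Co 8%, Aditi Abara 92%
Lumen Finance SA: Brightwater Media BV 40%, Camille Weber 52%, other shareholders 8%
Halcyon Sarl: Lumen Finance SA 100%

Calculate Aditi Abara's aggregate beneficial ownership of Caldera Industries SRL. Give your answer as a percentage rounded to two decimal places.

58.06%

Aditi reaches Caldera along 3 paths.
Via Solent: 91% × 12% = 10.92%.
Via Rowan → Solent: 15% × 9% × 12% = 0.162%.
Via Quillon: 81% × 58% = 46.98%.
Total: 10.92% + 0.162% + 46.98% = 58.062%.
Rounded: 58.06%.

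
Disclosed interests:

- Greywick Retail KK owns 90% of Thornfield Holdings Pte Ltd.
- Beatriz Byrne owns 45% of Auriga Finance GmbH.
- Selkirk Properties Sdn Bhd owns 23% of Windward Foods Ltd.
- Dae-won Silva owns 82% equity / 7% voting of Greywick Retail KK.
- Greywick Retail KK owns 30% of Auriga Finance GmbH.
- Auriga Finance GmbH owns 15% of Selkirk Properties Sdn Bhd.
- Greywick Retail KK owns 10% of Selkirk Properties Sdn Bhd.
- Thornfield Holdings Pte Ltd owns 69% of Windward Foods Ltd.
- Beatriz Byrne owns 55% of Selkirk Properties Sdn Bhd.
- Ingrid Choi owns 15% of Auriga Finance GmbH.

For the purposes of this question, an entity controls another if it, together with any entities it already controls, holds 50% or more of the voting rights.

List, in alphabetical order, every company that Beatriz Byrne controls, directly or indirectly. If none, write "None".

Beatriz holds 55% of Selkirk, so Beatriz controls Selkirk.
No other company's threshold is met.

Selkirk Properties Sdn Bhd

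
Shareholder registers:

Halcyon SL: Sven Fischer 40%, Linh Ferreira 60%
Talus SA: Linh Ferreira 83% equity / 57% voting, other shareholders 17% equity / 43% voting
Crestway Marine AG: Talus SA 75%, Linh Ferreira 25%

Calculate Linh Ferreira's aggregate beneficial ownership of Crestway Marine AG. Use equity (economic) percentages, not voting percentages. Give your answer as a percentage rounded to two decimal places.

87.25%

Linh reaches Crestway along 2 paths.
Via Talus: 83% × 75% = 62.25%.
Direct stake: 25% = 25%.
Total: 62.25% + 25% = 87.25%.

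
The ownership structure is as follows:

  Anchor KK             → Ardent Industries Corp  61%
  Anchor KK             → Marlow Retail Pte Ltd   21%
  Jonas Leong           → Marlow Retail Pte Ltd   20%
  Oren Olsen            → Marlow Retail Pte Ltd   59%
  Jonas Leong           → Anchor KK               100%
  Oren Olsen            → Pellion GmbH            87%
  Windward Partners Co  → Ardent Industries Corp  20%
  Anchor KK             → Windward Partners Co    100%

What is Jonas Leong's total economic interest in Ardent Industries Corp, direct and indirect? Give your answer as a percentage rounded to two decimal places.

81.00%

Jonas reaches Ardent along 2 paths.
Via Anchor → Windward: 100% × 100% × 20% = 20%.
Via Anchor: 100% × 61% = 61%.
Total: 20% + 61% = 81%.
Rounded: 81.00%.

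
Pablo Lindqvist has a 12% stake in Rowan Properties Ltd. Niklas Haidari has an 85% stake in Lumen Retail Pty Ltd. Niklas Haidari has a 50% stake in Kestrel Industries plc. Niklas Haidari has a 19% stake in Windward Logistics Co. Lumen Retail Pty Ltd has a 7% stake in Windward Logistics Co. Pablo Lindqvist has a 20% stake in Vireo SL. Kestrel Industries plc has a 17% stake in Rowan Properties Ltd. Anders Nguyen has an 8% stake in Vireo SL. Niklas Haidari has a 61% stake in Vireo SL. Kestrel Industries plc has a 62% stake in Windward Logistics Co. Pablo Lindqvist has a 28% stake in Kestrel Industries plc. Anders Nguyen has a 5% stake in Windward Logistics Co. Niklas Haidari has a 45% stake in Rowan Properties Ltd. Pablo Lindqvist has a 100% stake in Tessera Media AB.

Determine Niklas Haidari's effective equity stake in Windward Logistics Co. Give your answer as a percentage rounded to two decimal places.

Niklas reaches Windward along 3 paths.
Via Kestrel: 50% × 62% = 31%.
Direct stake: 19% = 19%.
Via Lumen: 85% × 7% = 5.95%.
Total: 31% + 19% + 5.95% = 55.95%.

55.95%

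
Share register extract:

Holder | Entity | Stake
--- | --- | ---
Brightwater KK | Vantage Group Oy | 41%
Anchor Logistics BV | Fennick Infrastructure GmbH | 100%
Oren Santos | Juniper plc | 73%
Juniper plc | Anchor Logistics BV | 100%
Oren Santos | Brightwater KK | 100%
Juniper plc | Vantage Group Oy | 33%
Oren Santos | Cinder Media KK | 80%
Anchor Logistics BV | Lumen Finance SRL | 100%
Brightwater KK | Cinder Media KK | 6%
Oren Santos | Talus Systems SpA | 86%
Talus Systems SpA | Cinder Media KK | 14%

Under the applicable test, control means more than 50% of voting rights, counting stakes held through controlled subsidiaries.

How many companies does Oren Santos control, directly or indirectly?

Oren holds 86% of Talus, so Oren controls Talus.
Oren holds 73% of Juniper, so Oren controls Juniper.
Oren holds 100% of Brightwater, so Oren controls Brightwater.
Brightwater and Juniper together hold 41% + 33% = 74% of Vantage, so Oren controls Vantage.
Juniper holds 100% of Anchor, so Oren controls Anchor.
Oren and Brightwater and Talus together hold 80% + 6% + 14% = 100% of Cinder, so Oren controls Cinder.
Anchor holds 100% of Lumen, so Oren controls Lumen.
Anchor holds 100% of Fennick, so Oren controls Fennick.
Oren controls 8 companies.

8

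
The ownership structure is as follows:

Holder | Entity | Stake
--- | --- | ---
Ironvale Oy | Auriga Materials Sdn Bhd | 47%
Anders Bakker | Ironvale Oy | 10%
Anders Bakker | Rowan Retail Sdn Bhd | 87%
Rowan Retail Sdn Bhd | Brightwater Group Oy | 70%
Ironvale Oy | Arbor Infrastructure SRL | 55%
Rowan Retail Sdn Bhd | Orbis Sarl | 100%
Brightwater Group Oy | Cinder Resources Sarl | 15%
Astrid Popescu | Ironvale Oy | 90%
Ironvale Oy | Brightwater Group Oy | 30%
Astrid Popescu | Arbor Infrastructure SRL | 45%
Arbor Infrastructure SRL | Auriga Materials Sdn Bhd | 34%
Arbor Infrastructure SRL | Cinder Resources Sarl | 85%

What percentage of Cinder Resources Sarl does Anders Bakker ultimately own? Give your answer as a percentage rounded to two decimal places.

Anders reaches Cinder along 3 paths.
Via Rowan → Brightwater: 87% × 70% × 15% = 9.135%.
Via Ironvale → Brightwater: 10% × 30% × 15% = 0.45%.
Via Ironvale → Arbor: 10% × 55% × 85% = 4.675%.
Total: 9.135% + 0.45% + 4.675% = 14.26%.

14.26%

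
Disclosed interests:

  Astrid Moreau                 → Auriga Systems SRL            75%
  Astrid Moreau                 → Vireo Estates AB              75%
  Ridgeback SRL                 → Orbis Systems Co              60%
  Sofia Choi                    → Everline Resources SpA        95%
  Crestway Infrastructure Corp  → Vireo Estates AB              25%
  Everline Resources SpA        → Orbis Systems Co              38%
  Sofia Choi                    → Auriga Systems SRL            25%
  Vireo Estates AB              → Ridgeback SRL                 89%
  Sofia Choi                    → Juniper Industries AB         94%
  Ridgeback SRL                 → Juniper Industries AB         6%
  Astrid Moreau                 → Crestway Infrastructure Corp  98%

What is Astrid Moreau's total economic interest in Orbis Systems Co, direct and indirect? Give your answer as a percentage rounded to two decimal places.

Astrid reaches Orbis along 2 paths.
Via Crestway → Vireo → Ridgeback: 98% × 25% × 89% × 60% = 13.083%.
Via Vireo → Ridgeback: 75% × 89% × 60% = 40.05%.
Total: 13.083% + 40.05% = 53.133%.
Rounded: 53.13%.

53.13%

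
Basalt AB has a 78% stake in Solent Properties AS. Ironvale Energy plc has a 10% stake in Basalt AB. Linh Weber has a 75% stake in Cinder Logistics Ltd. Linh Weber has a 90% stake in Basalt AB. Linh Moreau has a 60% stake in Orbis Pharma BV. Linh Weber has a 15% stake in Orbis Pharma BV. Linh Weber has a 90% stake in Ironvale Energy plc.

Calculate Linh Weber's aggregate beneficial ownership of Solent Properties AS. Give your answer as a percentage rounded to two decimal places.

77.22%

Linh Weber reaches Solent along 2 paths.
Via Basalt: 90% × 78% = 70.2%.
Via Ironvale → Basalt: 90% × 10% × 78% = 7.02%.
Total: 70.2% + 7.02% = 77.22%.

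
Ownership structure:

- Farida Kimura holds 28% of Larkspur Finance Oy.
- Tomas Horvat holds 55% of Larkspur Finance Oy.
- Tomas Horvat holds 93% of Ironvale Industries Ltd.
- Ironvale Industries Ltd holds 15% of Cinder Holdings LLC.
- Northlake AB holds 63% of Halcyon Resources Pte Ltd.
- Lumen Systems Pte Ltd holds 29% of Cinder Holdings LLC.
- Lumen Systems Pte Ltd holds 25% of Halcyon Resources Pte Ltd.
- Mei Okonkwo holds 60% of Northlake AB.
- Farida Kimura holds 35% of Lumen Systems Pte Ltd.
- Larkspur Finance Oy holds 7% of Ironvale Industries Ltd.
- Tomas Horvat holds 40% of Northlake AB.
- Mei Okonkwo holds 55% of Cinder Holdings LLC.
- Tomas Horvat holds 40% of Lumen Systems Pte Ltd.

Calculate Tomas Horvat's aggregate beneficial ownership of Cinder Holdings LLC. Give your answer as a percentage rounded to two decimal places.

26.13%

Tomas reaches Cinder along 3 paths.
Via Larkspur → Ironvale: 55% × 7% × 15% = 0.5775%.
Via Ironvale: 93% × 15% = 13.95%.
Via Lumen: 40% × 29% = 11.6%.
Total: 0.5775% + 13.95% + 11.6% = 26.1275%.
Rounded: 26.13%.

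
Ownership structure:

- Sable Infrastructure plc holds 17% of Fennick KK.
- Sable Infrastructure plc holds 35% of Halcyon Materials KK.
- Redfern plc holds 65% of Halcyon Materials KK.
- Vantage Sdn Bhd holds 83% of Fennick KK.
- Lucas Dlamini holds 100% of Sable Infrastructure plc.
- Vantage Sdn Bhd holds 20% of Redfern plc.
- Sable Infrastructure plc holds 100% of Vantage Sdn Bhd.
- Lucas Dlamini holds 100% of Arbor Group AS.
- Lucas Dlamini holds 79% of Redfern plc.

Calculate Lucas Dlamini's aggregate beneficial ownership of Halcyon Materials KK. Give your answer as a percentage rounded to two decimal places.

Lucas reaches Halcyon along 3 paths.
Via Sable: 100% × 35% = 35%.
Via Redfern: 79% × 65% = 51.35%.
Via Sable → Vantage → Redfern: 100% × 100% × 20% × 65% = 13%.
Total: 35% + 51.35% + 13% = 99.35%.

99.35%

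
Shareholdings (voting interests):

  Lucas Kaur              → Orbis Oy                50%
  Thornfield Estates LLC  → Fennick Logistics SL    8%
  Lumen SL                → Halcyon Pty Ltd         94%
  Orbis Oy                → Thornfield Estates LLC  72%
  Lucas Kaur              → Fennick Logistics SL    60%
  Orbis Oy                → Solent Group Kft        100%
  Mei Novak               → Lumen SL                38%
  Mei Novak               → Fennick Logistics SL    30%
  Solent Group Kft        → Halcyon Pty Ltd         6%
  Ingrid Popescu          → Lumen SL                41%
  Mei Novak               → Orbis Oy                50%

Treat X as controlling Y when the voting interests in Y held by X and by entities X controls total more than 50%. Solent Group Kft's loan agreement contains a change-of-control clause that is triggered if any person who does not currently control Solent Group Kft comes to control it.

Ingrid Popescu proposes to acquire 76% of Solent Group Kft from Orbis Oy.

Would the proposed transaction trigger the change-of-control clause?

Yes

The purchase adds only to Ingrid's holdings (Orbis's stake shrinks), so Ingrid is the only person who could newly come to control Solent.
Ingrid's largest direct stake is 41% in Lumen, which does not meet the threshold, so Ingrid controls no company.
Neither Ingrid nor any entity Ingrid controls holds any voting interest in Solent.
So before the transaction, Ingrid does not control Solent.
After the purchase, Ingrid holds 76% of Solent directly, and Orbis's stake falls to 24%.
Ingrid holds 76% of Solent, so Ingrid controls Solent.
Ingrid did not control Solent before and does after, so the clause is triggered.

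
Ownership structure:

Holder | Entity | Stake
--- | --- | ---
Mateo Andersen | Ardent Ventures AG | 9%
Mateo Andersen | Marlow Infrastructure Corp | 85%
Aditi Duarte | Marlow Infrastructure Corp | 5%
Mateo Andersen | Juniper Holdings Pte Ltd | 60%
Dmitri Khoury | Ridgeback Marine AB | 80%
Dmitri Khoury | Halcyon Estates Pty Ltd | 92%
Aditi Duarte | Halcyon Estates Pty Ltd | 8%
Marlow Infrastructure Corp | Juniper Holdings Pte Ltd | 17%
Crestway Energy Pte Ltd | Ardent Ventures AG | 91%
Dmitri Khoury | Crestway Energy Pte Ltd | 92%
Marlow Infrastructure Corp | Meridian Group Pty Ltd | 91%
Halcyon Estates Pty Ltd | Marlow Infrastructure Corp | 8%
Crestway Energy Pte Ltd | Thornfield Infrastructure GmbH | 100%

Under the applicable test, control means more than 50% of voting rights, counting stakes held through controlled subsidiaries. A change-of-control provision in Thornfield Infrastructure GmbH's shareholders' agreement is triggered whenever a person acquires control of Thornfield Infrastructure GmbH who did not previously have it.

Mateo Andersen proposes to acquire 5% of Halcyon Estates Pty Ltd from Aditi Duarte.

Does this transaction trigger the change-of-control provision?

No

The purchase adds only to Mateo's holdings (Aditi's stake shrinks), so Mateo is the only person who could newly come to control Thornfield.
Mateo holds 85% of Marlow, so Mateo controls Marlow.
Marlow holds 91% of Meridian, so Mateo controls Meridian.
Mateo and Marlow together hold 60% + 17% = 77% of Juniper, so Mateo controls Juniper.
Neither Mateo nor any entity Mateo controls holds any voting interest in Thornfield.
So before the transaction, Mateo does not control Thornfield.
After the purchase, Mateo holds 5% of Halcyon directly, and Aditi's stake falls to 3%.
Mateo's side now holds 5% of Halcyon, not > 50%, so Mateo still does not control Halcyon.
After the transaction, neither Mateo nor any entity Mateo controls holds a voting interest in Thornfield, so Mateo still does not control it.
No new person acquires control, so the clause is not triggered.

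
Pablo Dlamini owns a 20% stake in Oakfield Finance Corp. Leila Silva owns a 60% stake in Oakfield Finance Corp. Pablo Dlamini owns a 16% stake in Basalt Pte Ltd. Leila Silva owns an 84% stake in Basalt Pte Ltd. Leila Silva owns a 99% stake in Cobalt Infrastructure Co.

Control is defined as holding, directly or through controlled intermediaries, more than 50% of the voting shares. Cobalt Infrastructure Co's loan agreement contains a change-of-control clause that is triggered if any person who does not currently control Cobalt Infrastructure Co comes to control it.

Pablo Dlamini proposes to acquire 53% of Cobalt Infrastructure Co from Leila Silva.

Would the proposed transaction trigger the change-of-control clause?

The purchase adds only to Pablo's holdings (Leila's stake shrinks), so Pablo is the only person who could newly come to control Cobalt.
Pablo's largest direct stake is 20% in Oakfield, which does not meet the threshold, so Pablo controls no company.
Neither Pablo nor any entity Pablo controls holds any voting interest in Cobalt.
So before the transaction, Pablo does not control Cobalt.
After the purchase, Pablo holds 53% of Cobalt directly, and Leila's stake falls to 46%.
Pablo holds 53% of Cobalt, so Pablo controls Cobalt.
Pablo did not control Cobalt before and does after, so the clause is triggered.

Yes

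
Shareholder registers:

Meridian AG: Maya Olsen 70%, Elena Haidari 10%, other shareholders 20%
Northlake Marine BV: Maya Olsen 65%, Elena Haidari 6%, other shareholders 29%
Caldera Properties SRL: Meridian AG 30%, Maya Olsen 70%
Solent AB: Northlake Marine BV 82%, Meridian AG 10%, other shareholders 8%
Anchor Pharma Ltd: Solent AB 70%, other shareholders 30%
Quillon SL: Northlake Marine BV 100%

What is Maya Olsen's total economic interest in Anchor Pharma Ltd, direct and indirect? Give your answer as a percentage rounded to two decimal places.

Maya reaches Anchor along 2 paths.
Via Northlake → Solent: 65% × 82% × 70% = 37.31%.
Via Meridian → Solent: 70% × 10% × 70% = 4.9%.
Total: 37.31% + 4.9% = 42.21%.

42.21%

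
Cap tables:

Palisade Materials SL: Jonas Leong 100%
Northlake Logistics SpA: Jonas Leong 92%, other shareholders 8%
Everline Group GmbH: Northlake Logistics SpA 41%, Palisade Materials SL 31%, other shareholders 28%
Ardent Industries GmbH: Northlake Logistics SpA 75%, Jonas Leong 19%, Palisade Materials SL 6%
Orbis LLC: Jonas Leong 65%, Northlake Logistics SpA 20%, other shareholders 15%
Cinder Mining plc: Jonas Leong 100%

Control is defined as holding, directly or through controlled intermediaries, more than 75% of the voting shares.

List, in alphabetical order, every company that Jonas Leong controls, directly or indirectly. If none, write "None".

Ardent Industries GmbH, Cinder Mining plc, Northlake Logistics SpA, Orbis LLC, Palisade Materials SL

Jonas holds 100% of Palisade, so Jonas controls Palisade.
Jonas holds 92% of Northlake, so Jonas controls Northlake.
Northlake and Jonas and Palisade together hold 75% + 19% + 6% = 100% of Ardent, so Jonas controls Ardent.
Jonas and Northlake together hold 65% + 20% = 85% of Orbis, so Jonas controls Orbis.
Jonas holds 100% of Cinder, so Jonas controls Cinder.
No other company's threshold is met.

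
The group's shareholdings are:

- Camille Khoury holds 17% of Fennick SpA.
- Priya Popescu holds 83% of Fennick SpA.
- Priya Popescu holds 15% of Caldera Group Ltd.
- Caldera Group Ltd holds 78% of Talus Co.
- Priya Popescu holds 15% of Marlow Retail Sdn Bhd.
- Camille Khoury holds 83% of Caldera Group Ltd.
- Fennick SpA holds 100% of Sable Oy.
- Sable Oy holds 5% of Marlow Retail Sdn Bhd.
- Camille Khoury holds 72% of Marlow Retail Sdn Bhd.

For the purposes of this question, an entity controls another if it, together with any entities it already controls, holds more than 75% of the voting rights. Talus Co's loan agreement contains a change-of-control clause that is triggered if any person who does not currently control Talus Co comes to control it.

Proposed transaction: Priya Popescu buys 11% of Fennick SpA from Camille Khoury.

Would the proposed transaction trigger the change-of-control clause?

No

The purchase adds only to Priya's holdings (Camille's stake shrinks), so Priya is the only person who could newly come to control Talus.
Priya holds 83% of Fennick, so Priya controls Fennick.
Fennick holds 100% of Sable, so Priya controls Sable.
Neither Priya nor any entity Priya controls holds any voting interest in Talus.
So before the transaction, Priya does not control Talus.
After the purchase, Priya's direct stake in Fennick rises to 83% + 11% = 94%, and Camille's stake falls to 6%.
Priya holds 94% of Fennick, so Priya controls Fennick.
After the transaction, neither Priya nor any entity Priya controls holds a voting interest in Talus, so Priya still does not control it.
No new person acquires control, so the clause is not triggered.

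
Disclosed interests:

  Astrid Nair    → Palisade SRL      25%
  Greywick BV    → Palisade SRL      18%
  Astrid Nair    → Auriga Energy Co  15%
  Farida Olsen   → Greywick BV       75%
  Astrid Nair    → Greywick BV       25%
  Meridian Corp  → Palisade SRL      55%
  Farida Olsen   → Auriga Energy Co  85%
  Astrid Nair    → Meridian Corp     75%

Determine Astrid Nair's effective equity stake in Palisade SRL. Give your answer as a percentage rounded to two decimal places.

Astrid reaches Palisade along 3 paths.
Direct stake: 25% = 25%.
Via Meridian: 75% × 55% = 41.25%.
Via Greywick: 25% × 18% = 4.5%.
Total: 25% + 41.25% + 4.5% = 70.75%.

70.75%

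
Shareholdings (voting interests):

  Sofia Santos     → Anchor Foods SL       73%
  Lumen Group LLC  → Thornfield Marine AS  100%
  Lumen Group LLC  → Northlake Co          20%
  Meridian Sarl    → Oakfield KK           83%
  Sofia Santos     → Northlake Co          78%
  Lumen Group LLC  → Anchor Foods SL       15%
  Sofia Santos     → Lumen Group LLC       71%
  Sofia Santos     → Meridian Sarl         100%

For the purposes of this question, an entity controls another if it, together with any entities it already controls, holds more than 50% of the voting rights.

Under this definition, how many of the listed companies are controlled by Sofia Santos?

Sofia holds 71% of Lumen, so Sofia controls Lumen.
Lumen and Sofia together hold 15% + 73% = 88% of Anchor, so Sofia controls Anchor.
Sofia holds 100% of Meridian, so Sofia controls Meridian.
Lumen holds 100% of Thornfield, so Sofia controls Thornfield.
Sofia and Lumen together hold 78% + 20% = 98% of Northlake, so Sofia controls Northlake.
Meridian holds 83% of Oakfield, so Sofia controls Oakfield.
Sofia controls 6 companies.

6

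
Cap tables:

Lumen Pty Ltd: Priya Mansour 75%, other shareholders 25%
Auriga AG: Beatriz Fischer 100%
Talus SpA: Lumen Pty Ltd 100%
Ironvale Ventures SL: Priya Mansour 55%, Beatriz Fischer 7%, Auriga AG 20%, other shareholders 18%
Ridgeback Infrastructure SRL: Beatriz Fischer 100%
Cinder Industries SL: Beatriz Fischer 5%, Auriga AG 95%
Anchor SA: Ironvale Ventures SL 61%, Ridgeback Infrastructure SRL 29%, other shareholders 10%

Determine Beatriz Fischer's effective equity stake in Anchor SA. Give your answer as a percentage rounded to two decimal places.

Beatriz reaches Anchor along 3 paths.
Via Ironvale: 7% × 61% = 4.27%.
Via Auriga → Ironvale: 100% × 20% × 61% = 12.2%.
Via Ridgeback: 100% × 29% = 29%.
Total: 4.27% + 12.2% + 29% = 45.47%.

45.47%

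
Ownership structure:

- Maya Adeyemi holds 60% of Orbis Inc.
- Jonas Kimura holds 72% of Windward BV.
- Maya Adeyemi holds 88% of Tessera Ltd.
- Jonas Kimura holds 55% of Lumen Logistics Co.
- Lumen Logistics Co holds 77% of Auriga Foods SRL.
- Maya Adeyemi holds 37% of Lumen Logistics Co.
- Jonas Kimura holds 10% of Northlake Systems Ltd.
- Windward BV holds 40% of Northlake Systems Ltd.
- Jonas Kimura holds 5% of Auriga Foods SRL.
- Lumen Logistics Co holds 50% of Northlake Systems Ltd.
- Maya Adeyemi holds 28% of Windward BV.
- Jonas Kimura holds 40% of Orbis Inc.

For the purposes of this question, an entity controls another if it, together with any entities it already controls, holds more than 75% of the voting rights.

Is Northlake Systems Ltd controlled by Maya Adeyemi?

Maya holds 88% of Tessera, so Maya controls Tessera.
Neither Maya nor any entity Maya controls holds any voting interest in Northlake.
So Maya does not control Northlake.

No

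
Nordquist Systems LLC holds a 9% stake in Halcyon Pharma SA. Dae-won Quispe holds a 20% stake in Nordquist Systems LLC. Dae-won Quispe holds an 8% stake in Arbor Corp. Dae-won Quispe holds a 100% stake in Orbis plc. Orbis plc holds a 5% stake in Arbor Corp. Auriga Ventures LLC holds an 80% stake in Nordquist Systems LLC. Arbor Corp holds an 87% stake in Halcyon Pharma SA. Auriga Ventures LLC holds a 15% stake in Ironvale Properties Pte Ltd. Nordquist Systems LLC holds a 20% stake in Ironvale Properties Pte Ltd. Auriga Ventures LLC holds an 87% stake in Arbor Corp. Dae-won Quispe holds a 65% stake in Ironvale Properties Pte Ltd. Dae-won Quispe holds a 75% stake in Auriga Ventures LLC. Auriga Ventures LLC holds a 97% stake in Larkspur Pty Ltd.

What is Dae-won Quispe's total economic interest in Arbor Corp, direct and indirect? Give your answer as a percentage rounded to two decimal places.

78.25%

Dae-won reaches Arbor along 3 paths.
Via Orbis: 100% × 5% = 5%.
Via Auriga: 75% × 87% = 65.25%.
Direct stake: 8% = 8%.
Total: 5% + 65.25% + 8% = 78.25%.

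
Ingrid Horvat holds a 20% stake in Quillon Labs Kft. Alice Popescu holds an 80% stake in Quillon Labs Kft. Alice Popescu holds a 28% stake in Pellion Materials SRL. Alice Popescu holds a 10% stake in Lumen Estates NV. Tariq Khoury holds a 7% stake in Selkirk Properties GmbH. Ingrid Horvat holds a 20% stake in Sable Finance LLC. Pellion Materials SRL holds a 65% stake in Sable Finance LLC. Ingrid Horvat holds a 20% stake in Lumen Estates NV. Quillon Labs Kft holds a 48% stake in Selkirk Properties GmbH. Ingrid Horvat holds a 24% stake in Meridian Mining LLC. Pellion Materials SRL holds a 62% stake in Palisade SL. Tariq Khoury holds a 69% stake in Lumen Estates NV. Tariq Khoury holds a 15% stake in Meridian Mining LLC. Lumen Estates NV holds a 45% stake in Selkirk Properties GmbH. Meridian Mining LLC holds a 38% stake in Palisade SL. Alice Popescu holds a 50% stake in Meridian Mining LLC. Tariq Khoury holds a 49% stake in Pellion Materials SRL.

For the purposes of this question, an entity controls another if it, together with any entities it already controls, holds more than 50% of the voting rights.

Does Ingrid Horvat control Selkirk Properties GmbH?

Ingrid's largest direct stake is 24% in Meridian, which does not meet the threshold, so Ingrid controls no company.
Neither Ingrid nor any entity Ingrid controls holds any voting interest in Selkirk.
So Ingrid does not control Selkirk.

No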